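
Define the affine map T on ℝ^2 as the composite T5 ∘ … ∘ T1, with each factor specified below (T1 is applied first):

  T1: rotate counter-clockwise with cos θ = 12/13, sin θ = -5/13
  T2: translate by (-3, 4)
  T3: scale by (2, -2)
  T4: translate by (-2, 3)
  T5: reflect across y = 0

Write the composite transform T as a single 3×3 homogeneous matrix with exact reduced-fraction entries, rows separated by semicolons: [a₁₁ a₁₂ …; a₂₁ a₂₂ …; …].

T1 = [12/13 5/13 0; -5/13 12/13 0; 0 0 1]
T2·T1 = [12/13 5/13 -3; -5/13 12/13 4; 0 0 1]
T3·…·T1 = [24/13 10/13 -6; 10/13 -24/13 -8; 0 0 1]
T4·…·T1 = [24/13 10/13 -8; 10/13 -24/13 -5; 0 0 1]
T5·…·T1 = [24/13 10/13 -8; -10/13 24/13 5; 0 0 1]

T = [24/13 10/13 -8; -10/13 24/13 5; 0 0 1]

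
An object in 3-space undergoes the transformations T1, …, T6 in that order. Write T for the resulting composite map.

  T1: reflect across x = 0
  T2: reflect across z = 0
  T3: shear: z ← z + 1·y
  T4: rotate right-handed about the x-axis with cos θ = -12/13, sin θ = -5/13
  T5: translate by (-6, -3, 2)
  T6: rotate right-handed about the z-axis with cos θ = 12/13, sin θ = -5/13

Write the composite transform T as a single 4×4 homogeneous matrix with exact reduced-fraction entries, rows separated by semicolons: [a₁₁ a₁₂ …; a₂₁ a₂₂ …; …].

T1 = [-1 0 0 0; 0 1 0 0; 0 0 1 0; 0 0 0 1]
T2·T1 = [-1 0 0 0; 0 1 0 0; 0 0 -1 0; 0 0 0 1]
T3·…·T1 = [-1 0 0 0; 0 1 0 0; 0 1 -1 0; 0 0 0 1]
T4·…·T1 = [-1 0 0 0; 0 -7/13 -5/13 0; 0 -17/13 12/13 0; 0 0 0 1]
T5·…·T1 = [-1 0 0 -6; 0 -7/13 -5/13 -3; 0 -17/13 12/13 2; 0 0 0 1]
T6·…·T1 = [-12/13 -35/169 -25/169 -87/13; 5/13 -84/169 -60/169 -6/13; 0 -17/13 12/13 2; 0 0 0 1]

T = [-12/13 -35/169 -25/169 -87/13; 5/13 -84/169 -60/169 -6/13; 0 -17/13 12/13 2; 0 0 0 1]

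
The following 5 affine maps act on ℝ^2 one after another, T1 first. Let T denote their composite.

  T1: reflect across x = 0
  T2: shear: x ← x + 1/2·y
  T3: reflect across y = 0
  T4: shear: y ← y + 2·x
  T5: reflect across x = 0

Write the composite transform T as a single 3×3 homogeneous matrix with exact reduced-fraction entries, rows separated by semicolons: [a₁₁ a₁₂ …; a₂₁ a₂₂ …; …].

T1 = [-1 0 0; 0 1 0; 0 0 1]
T2·T1 = [-1 1/2 0; 0 1 0; 0 0 1]
T3·…·T1 = [-1 1/2 0; 0 -1 0; 0 0 1]
T4·…·T1 = [-1 1/2 0; -2 0 0; 0 0 1]
T5·…·T1 = [1 -1/2 0; -2 0 0; 0 0 1]

T = [1 -1/2 0; -2 0 0; 0 0 1]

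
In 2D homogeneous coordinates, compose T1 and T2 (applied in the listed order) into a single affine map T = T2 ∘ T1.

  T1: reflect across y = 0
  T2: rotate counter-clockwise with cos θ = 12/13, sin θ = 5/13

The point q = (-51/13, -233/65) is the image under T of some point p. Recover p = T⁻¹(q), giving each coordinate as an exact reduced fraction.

T1 = [1 0 0; 0 -1 0; 0 0 1]
T2·T1 = [12/13 5/13 0; 5/13 -12/13 0; 0 0 1]
det M = -1; M⁻¹ = [12/13 5/13 0; 5/13 -12/13 0; 0 0 1]
M⁻¹ · (-51/13, -233/65)ᵀ = (-5, 9/5)ᵀ

p = (-5, 9/5)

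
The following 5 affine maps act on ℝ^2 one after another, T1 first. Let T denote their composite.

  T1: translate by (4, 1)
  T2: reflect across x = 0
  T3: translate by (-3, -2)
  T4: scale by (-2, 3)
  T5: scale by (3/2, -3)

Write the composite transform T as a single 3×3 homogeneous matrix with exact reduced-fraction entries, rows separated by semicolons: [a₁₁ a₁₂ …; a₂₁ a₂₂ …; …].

T = [3 0 21; 0 -9 9; 0 0 1]

T1 = [1 0 4; 0 1 1; 0 0 1]
T2·T1 = [-1 0 -4; 0 1 1; 0 0 1]
T3·…·T1 = [-1 0 -7; 0 1 -1; 0 0 1]
T4·…·T1 = [2 0 14; 0 3 -3; 0 0 1]
T5·…·T1 = [3 0 21; 0 -9 9; 0 0 1]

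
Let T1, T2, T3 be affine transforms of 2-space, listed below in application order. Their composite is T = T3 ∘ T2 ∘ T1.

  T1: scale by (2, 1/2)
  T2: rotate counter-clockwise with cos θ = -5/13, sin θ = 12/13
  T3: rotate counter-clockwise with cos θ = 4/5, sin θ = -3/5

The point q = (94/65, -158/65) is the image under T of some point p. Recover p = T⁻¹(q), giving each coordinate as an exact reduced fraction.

p = (-1, -4)

T1 = [2 0 0; 0 1/2 0; 0 0 1]
T2·T1 = [-10/13 -6/13 0; 24/13 -5/26 0; 0 0 1]
T3·…·T1 = [32/65 -63/130 0; 126/65 8/65 0; 0 0 1]
det M = 1; M⁻¹ = [8/65 63/130 0; -126/65 32/65 0; 0 0 1]
M⁻¹ · (94/65, -158/65)ᵀ = (-1, -4)ᵀ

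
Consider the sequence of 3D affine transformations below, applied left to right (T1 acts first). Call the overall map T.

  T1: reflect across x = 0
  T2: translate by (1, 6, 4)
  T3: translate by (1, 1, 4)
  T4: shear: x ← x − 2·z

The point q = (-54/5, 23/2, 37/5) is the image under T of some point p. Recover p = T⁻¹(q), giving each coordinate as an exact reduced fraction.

p = (-2, 9/2, -3/5)

T1 = [-1 0 0 0; 0 1 0 0; 0 0 1 0; 0 0 0 1]
T2·T1 = [-1 0 0 1; 0 1 0 6; 0 0 1 4; 0 0 0 1]
T3·…·T1 = [-1 0 0 2; 0 1 0 7; 0 0 1 8; 0 0 0 1]
T4·…·T1 = [-1 0 -2 -14; 0 1 0 7; 0 0 1 8; 0 0 0 1]
det M = -1; M⁻¹ = [-1 0 -2 2; 0 1 0 -7; 0 0 1 -8; 0 0 0 1]
M⁻¹ · (-54/5, 23/2, 37/5)ᵀ = (-2, 9/2, -3/5)ᵀ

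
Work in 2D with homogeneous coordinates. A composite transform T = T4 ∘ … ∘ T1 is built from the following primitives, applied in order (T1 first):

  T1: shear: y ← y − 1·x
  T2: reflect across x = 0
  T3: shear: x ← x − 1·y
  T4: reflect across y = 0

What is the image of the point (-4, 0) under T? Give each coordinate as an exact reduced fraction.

T(p) = (0, -4)

T1 shear: y ← y − 1·x: (-4, 0) → (-4, 4)
T2 reflect across x = 0: (-4, 4) → (4, 4)
T3 shear: x ← x − 1·y: (4, 4) → (0, 4)
T4 reflect across y = 0: (0, 4) → (0, -4)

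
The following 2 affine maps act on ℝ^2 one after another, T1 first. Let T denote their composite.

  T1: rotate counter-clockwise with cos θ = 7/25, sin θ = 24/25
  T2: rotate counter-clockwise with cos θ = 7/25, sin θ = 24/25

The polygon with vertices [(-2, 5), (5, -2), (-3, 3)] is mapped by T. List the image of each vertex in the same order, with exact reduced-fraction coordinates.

T1 rotate counter-clockwise with cos θ = 7/25, sin θ = 24/25: (-2, 5) → (-134/25, -13/25); (5, -2) → (83/25, 106/25); (-3, 3) → (-93/25, -51/25)
T2 rotate counter-clockwise with cos θ = 7/25, sin θ = 24/25: (-134/25, -13/25) → (-626/625, -3307/625); (83/25, 106/25) → (-1963/625, 2734/625); (-93/25, -51/25) → (573/625, -2589/625)

image vertices: (-626/625, -3307/625), (-1963/625, 2734/625), (573/625, -2589/625)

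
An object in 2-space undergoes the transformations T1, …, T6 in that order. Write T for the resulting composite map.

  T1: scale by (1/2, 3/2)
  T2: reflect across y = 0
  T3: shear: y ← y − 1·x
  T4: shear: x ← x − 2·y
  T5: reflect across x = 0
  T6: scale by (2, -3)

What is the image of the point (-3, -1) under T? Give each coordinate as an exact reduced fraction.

T1 scale by (1/2, 3/2): (-3, -1) → (-3/2, -3/2)
T2 reflect across y = 0: (-3/2, -3/2) → (-3/2, 3/2)
T3 shear: y ← y − 1·x: (-3/2, 3/2) → (-3/2, 3)
T4 shear: x ← x − 2·y: (-3/2, 3) → (-15/2, 3)
T5 reflect across x = 0: (-15/2, 3) → (15/2, 3)
T6 scale by (2, -3): (15/2, 3) → (15, -9)

T(p) = (15, -9)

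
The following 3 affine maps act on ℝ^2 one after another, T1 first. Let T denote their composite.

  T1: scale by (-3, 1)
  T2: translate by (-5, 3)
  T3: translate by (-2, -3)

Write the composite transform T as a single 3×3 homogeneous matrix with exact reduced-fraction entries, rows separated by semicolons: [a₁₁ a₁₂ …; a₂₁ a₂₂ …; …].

T1 = [-3 0 0; 0 1 0; 0 0 1]
T2·T1 = [-3 0 -5; 0 1 3; 0 0 1]
T3·…·T1 = [-3 0 -7; 0 1 0; 0 0 1]

T = [-3 0 -7; 0 1 0; 0 0 1]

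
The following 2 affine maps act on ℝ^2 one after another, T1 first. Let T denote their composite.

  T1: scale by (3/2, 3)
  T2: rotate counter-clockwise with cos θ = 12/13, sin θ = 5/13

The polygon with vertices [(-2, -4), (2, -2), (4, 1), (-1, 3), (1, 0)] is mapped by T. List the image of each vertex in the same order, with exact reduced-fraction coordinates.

T1 scale by (3/2, 3): (-2, -4) → (-3, -12); (2, -2) → (3, -6); (4, 1) → (6, 3); (-1, 3) → (-3/2, 9); (1, 0) → (3/2, 0)
T2 rotate counter-clockwise with cos θ = 12/13, sin θ = 5/13: (-3, -12) → (24/13, -159/13); (3, -6) → (66/13, -57/13); (6, 3) → (57/13, 66/13); (-3/2, 9) → (-63/13, 201/26); (3/2, 0) → (18/13, 15/26)

image vertices: (24/13, -159/13), (66/13, -57/13), (57/13, 66/13), (-63/13, 201/26), (18/13, 15/26)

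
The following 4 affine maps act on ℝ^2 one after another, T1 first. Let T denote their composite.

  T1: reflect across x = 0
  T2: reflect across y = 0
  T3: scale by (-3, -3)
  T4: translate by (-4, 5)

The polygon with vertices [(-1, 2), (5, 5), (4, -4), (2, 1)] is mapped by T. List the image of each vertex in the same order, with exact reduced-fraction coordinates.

T1 reflect across x = 0: (-1, 2) → (1, 2); (5, 5) → (-5, 5); (4, -4) → (-4, -4); (2, 1) → (-2, 1)
T2 reflect across y = 0: (1, 2) → (1, -2); (-5, 5) → (-5, -5); (-4, -4) → (-4, 4); (-2, 1) → (-2, -1)
T3 scale by (-3, -3): (1, -2) → (-3, 6); (-5, -5) → (15, 15); (-4, 4) → (12, -12); (-2, -1) → (6, 3)
T4 translate by (-4, 5): (-3, 6) → (-7, 11); (15, 15) → (11, 20); (12, -12) → (8, -7); (6, 3) → (2, 8)

image vertices: (-7, 11), (11, 20), (8, -7), (2, 8)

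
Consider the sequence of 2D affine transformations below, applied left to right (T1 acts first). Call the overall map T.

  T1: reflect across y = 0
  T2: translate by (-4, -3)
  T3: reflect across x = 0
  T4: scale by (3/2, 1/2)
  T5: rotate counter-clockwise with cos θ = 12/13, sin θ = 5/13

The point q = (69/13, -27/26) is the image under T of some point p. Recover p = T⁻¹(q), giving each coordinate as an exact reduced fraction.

p = (1, 3)

T1 = [1 0 0; 0 -1 0; 0 0 1]
T2·T1 = [1 0 -4; 0 -1 -3; 0 0 1]
T3·…·T1 = [-1 0 4; 0 -1 -3; 0 0 1]
T4·…·T1 = [-3/2 0 6; 0 -1/2 -3/2; 0 0 1]
T5·…·T1 = [-18/13 5/26 159/26; -15/26 -6/13 12/13; 0 0 1]
det M = 3/4; M⁻¹ = [-8/13 -10/39 4; 10/13 -24/13 -3; 0 0 1]
M⁻¹ · (69/13, -27/26)ᵀ = (1, 3)ᵀ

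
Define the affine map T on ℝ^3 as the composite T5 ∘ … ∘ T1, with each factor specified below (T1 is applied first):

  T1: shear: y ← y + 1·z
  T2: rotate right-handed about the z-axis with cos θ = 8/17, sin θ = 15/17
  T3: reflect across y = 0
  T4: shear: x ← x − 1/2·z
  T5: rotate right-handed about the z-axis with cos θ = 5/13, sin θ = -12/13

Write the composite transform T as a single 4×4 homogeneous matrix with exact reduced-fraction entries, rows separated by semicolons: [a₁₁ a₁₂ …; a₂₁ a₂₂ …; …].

T1 = [1 0 0 0; 0 1 1 0; 0 0 1 0; 0 0 0 1]
T2·T1 = [8/17 -15/17 -15/17 0; 15/17 8/17 8/17 0; 0 0 1 0; 0 0 0 1]
T3·…·T1 = [8/17 -15/17 -15/17 0; -15/17 -8/17 -8/17 0; 0 0 1 0; 0 0 0 1]
T4·…·T1 = [8/17 -15/17 -47/34 0; -15/17 -8/17 -8/17 0; 0 0 1 0; 0 0 0 1]
T5·…·T1 = [-140/221 -171/221 -427/442 0; -171/221 140/221 242/221 0; 0 0 1 0; 0 0 0 1]

T = [-140/221 -171/221 -427/442 0; -171/221 140/221 242/221 0; 0 0 1 0; 0 0 0 1]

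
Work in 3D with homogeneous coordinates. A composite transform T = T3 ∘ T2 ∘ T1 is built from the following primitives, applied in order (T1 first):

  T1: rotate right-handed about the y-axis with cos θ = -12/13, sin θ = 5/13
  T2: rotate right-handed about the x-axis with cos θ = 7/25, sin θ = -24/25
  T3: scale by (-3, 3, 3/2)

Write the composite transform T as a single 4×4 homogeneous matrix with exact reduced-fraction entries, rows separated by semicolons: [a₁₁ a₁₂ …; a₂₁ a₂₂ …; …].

T1 = [-12/13 0 5/13 0; 0 1 0 0; -5/13 0 -12/13 0; 0 0 0 1]
T2·T1 = [-12/13 0 5/13 0; -24/65 7/25 -288/325 0; -7/65 -24/25 -84/325 0; 0 0 0 1]
T3·…·T1 = [36/13 0 -15/13 0; -72/65 21/25 -864/325 0; -21/130 -36/25 -126/325 0; 0 0 0 1]

T = [36/13 0 -15/13 0; -72/65 21/25 -864/325 0; -21/130 -36/25 -126/325 0; 0 0 0 1]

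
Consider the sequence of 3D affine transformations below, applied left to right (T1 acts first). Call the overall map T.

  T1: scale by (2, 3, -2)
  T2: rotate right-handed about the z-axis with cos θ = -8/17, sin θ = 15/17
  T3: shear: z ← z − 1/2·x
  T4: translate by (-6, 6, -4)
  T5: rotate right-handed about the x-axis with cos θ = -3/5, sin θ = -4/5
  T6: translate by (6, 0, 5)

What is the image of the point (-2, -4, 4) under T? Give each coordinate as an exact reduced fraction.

T1 scale by (2, 3, -2): (-2, -4, 4) → (-4, -12, -8)
T2 rotate right-handed about the z-axis with cos θ = -8/17, sin θ = 15/17: (-4, -12, -8) → (212/17, 36/17, -8)
T3 shear: z ← z − 1/2·x: (212/17, 36/17, -8) → (212/17, 36/17, -242/17)
T4 translate by (-6, 6, -4): (212/17, 36/17, -242/17) → (110/17, 138/17, -310/17)
T5 rotate right-handed about the x-axis with cos θ = -3/5, sin θ = -4/5: (110/17, 138/17, -310/17) → (110/17, -1654/85, 378/85)
T6 translate by (6, 0, 5): (110/17, -1654/85, 378/85) → (212/17, -1654/85, 803/85)

T(p) = (212/17, -1654/85, 803/85)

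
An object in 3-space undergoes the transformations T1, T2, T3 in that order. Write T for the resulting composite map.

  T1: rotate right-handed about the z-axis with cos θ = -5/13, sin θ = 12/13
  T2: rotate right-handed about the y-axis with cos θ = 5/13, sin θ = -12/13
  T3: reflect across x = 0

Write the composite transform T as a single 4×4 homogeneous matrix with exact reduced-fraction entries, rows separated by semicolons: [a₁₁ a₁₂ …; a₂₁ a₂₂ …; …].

T1 = [-5/13 -12/13 0 0; 12/13 -5/13 0 0; 0 0 1 0; 0 0 0 1]
T2·T1 = [-25/169 -60/169 -12/13 0; 12/13 -5/13 0 0; -60/169 -144/169 5/13 0; 0 0 0 1]
T3·…·T1 = [25/169 60/169 12/13 0; 12/13 -5/13 0 0; -60/169 -144/169 5/13 0; 0 0 0 1]

T = [25/169 60/169 12/13 0; 12/13 -5/13 0 0; -60/169 -144/169 5/13 0; 0 0 0 1]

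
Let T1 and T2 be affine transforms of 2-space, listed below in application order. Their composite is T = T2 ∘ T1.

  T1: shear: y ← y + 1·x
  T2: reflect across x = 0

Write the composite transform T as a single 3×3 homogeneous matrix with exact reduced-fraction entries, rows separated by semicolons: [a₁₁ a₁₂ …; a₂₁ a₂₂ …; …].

T = [-1 0 0; 1 1 0; 0 0 1]

T1 = [1 0 0; 1 1 0; 0 0 1]
T2·T1 = [-1 0 0; 1 1 0; 0 0 1]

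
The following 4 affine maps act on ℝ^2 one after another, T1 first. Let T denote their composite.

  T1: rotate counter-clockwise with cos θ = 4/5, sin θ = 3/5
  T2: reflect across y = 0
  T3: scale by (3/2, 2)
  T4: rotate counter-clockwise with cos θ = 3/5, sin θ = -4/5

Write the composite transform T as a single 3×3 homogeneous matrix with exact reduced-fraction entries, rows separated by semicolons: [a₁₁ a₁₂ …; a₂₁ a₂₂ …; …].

T1 = [4/5 -3/5 0; 3/5 4/5 0; 0 0 1]
T2·T1 = [4/5 -3/5 0; -3/5 -4/5 0; 0 0 1]
T3·…·T1 = [6/5 -9/10 0; -6/5 -8/5 0; 0 0 1]
T4·…·T1 = [-6/25 -91/50 0; -42/25 -6/25 0; 0 0 1]

T = [-6/25 -91/50 0; -42/25 -6/25 0; 0 0 1]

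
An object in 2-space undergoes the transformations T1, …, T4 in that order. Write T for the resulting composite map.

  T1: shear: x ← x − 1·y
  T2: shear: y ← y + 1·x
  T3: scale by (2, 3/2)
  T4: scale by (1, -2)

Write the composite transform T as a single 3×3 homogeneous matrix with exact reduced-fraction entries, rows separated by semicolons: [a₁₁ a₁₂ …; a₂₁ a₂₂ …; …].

T1 = [1 -1 0; 0 1 0; 0 0 1]
T2·T1 = [1 -1 0; 1 0 0; 0 0 1]
T3·…·T1 = [2 -2 0; 3/2 0 0; 0 0 1]
T4·…·T1 = [2 -2 0; -3 0 0; 0 0 1]

T = [2 -2 0; -3 0 0; 0 0 1]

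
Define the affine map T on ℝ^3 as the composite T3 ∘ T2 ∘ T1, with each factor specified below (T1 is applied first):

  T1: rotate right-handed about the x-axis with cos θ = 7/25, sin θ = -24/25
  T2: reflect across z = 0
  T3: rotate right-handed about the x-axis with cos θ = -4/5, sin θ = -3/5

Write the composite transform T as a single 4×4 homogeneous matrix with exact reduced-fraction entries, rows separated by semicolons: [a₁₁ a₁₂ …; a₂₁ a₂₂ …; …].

T = [1 0 0 0; 0 44/125 -117/125 0; 0 -117/125 -44/125 0; 0 0 0 1]

T1 = [1 0 0 0; 0 7/25 24/25 0; 0 -24/25 7/25 0; 0 0 0 1]
T2·T1 = [1 0 0 0; 0 7/25 24/25 0; 0 24/25 -7/25 0; 0 0 0 1]
T3·…·T1 = [1 0 0 0; 0 44/125 -117/125 0; 0 -117/125 -44/125 0; 0 0 0 1]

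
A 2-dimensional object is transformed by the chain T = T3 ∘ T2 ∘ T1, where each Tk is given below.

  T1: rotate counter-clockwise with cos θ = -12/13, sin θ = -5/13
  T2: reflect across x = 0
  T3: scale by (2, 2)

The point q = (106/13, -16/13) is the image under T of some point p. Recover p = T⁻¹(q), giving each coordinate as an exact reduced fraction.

p = (4, -1)

T1 = [-12/13 5/13 0; -5/13 -12/13 0; 0 0 1]
T2·T1 = [12/13 -5/13 0; -5/13 -12/13 0; 0 0 1]
T3·…·T1 = [24/13 -10/13 0; -10/13 -24/13 0; 0 0 1]
det M = -4; M⁻¹ = [6/13 -5/26 0; -5/26 -6/13 0; 0 0 1]
M⁻¹ · (106/13, -16/13)ᵀ = (4, -1)ᵀ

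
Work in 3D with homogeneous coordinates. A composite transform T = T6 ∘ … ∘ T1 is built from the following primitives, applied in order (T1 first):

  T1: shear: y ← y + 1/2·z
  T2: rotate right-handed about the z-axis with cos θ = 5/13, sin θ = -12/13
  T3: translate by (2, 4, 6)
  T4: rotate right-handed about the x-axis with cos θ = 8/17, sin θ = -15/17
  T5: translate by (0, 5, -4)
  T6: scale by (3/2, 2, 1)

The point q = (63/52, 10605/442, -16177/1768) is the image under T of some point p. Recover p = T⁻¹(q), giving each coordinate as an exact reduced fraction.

T1 = [1 0 0 0; 0 1 1/2 0; 0 0 1 0; 0 0 0 1]
T2·T1 = [5/13 12/13 6/13 0; -12/13 5/13 5/26 0; 0 0 1 0; 0 0 0 1]
T3·…·T1 = [5/13 12/13 6/13 2; -12/13 5/13 5/26 4; 0 0 1 6; 0 0 0 1]
T4·…·T1 = [5/13 12/13 6/13 2; -96/221 40/221 215/221 122/17; 180/221 -75/221 133/442 -12/17; 0 0 0 1]
T5·…·T1 = [5/13 12/13 6/13 2; -96/221 40/221 215/221 207/17; 180/221 -75/221 133/442 -80/17; 0 0 0 1]
T6·…·T1 = [15/26 18/13 9/13 3; -192/221 80/221 430/221 414/17; 180/221 -75/221 133/442 -80/17; 0 0 0 1]
det M = 3; M⁻¹ = [10/39 -48/221 180/221 142/17; 8/13 -115/884 -127/221 -47/34; 0 15/34 8/17 -145/17; 0 0 0 1]
M⁻¹ · (63/52, 10605/442, -16177/1768)ᵀ = (-4, 3/2, -9/4)ᵀ

p = (-4, 3/2, -9/4)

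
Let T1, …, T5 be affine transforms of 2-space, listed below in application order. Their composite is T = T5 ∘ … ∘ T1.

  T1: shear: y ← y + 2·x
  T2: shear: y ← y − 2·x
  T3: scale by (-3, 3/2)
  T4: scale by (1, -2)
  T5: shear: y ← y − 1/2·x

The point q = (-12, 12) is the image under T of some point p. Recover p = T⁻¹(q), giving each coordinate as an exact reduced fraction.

p = (4, -2)

T1 = [1 0 0; 2 1 0; 0 0 1]
T2·T1 = [1 0 0; 0 1 0; 0 0 1]
T3·…·T1 = [-3 0 0; 0 3/2 0; 0 0 1]
T4·…·T1 = [-3 0 0; 0 -3 0; 0 0 1]
T5·…·T1 = [-3 0 0; 3/2 -3 0; 0 0 1]
det M = 9; M⁻¹ = [-1/3 0 0; -1/6 -1/3 0; 0 0 1]
M⁻¹ · (-12, 12)ᵀ = (4, -2)ᵀ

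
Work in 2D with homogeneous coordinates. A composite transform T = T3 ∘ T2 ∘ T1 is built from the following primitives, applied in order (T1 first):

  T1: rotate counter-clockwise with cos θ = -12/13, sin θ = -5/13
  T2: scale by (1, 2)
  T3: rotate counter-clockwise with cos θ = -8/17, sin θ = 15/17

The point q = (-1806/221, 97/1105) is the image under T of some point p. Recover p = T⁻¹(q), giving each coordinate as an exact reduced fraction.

T1 = [-12/13 5/13 0; -5/13 -12/13 0; 0 0 1]
T2·T1 = [-12/13 5/13 0; -10/13 -24/13 0; 0 0 1]
T3·…·T1 = [246/221 320/221 0; -100/221 267/221 0; 0 0 1]
det M = 2; M⁻¹ = [267/442 -160/221 0; 50/221 123/221 0; 0 0 1]
M⁻¹ · (-1806/221, 97/1105)ᵀ = (-5, -9/5)ᵀ

p = (-5, -9/5)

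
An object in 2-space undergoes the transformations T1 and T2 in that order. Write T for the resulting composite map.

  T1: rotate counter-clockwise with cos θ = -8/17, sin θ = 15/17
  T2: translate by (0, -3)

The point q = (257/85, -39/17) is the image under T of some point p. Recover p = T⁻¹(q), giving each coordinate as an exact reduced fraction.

p = (-4/5, -3)

T1 = [-8/17 -15/17 0; 15/17 -8/17 0; 0 0 1]
T2·T1 = [-8/17 -15/17 0; 15/17 -8/17 -3; 0 0 1]
det M = 1; M⁻¹ = [-8/17 15/17 45/17; -15/17 -8/17 -24/17; 0 0 1]
M⁻¹ · (257/85, -39/17)ᵀ = (-4/5, -3)ᵀ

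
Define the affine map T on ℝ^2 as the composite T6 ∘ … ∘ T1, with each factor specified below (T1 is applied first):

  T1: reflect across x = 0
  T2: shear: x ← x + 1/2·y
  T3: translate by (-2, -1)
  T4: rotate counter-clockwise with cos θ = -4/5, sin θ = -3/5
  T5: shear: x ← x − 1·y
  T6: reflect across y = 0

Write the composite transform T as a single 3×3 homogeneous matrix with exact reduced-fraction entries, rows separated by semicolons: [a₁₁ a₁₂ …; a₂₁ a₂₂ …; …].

T1 = [-1 0 0; 0 1 0; 0 0 1]
T2·T1 = [-1 1/2 0; 0 1 0; 0 0 1]
T3·…·T1 = [-1 1/2 -2; 0 1 -1; 0 0 1]
T4·…·T1 = [4/5 1/5 1; 3/5 -11/10 2; 0 0 1]
T5·…·T1 = [1/5 13/10 -1; 3/5 -11/10 2; 0 0 1]
T6·…·T1 = [1/5 13/10 -1; -3/5 11/10 -2; 0 0 1]

T = [1/5 13/10 -1; -3/5 11/10 -2; 0 0 1]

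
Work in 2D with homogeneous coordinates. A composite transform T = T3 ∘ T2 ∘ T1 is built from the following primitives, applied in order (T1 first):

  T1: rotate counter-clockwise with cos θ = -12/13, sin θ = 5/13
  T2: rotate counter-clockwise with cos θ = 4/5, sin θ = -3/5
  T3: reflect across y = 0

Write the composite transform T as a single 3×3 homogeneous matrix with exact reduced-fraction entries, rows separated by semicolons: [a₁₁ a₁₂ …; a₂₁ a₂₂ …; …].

T1 = [-12/13 -5/13 0; 5/13 -12/13 0; 0 0 1]
T2·T1 = [-33/65 -56/65 0; 56/65 -33/65 0; 0 0 1]
T3·…·T1 = [-33/65 -56/65 0; -56/65 33/65 0; 0 0 1]

T = [-33/65 -56/65 0; -56/65 33/65 0; 0 0 1]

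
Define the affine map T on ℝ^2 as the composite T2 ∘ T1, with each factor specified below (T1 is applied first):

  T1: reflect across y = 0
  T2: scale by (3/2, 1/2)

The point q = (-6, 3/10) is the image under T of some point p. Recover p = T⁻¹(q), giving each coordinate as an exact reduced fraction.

p = (-4, -3/5)

T1 = [1 0 0; 0 -1 0; 0 0 1]
T2·T1 = [3/2 0 0; 0 -1/2 0; 0 0 1]
det M = -3/4; M⁻¹ = [2/3 0 0; 0 -2 0; 0 0 1]
M⁻¹ · (-6, 3/10)ᵀ = (-4, -3/5)ᵀ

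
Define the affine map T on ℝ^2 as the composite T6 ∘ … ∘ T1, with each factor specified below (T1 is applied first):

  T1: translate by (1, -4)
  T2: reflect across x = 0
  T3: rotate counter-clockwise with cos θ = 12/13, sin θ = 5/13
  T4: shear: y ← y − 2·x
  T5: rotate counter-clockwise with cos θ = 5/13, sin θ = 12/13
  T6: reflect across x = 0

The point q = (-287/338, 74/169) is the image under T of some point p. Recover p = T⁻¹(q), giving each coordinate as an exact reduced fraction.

p = (-2, 9/2)

T1 = [1 0 1; 0 1 -4; 0 0 1]
T2·T1 = [-1 0 -1; 0 1 -4; 0 0 1]
T3·…·T1 = [-12/13 -5/13 8/13; -5/13 12/13 -53/13; 0 0 1]
T4·…·T1 = [-12/13 -5/13 8/13; 19/13 22/13 -69/13; 0 0 1]
T5·…·T1 = [-288/169 -289/169 868/169; -49/169 50/169 -249/169; 0 0 1]
T6·…·T1 = [288/169 289/169 -868/169; -49/169 50/169 -249/169; 0 0 1]
det M = 1; M⁻¹ = [50/169 -289/169 -1; 49/169 288/169 4; 0 0 1]
M⁻¹ · (-287/338, 74/169)ᵀ = (-2, 9/2)ᵀ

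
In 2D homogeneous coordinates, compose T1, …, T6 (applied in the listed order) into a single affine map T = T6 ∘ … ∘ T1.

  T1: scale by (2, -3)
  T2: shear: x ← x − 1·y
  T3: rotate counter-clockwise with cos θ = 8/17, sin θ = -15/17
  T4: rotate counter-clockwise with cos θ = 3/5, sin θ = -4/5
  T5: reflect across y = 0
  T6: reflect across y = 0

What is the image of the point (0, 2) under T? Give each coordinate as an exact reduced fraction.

T1 scale by (2, -3): (0, 2) → (0, -6)
T2 shear: x ← x − 1·y: (0, -6) → (6, -6)
T3 rotate counter-clockwise with cos θ = 8/17, sin θ = -15/17: (6, -6) → (-42/17, -138/17)
T4 rotate counter-clockwise with cos θ = 3/5, sin θ = -4/5: (-42/17, -138/17) → (-678/85, -246/85)
T5 reflect across y = 0: (-678/85, -246/85) → (-678/85, 246/85)
T6 reflect across y = 0: (-678/85, 246/85) → (-678/85, -246/85)

T(p) = (-678/85, -246/85)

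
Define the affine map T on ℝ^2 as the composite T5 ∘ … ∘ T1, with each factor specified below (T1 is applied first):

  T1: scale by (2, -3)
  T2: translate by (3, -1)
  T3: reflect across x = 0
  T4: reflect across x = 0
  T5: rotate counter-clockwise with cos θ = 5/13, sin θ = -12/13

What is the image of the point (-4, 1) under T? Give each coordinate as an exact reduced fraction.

T1 scale by (2, -3): (-4, 1) → (-8, -3)
T2 translate by (3, -1): (-8, -3) → (-5, -4)
T3 reflect across x = 0: (-5, -4) → (5, -4)
T4 reflect across x = 0: (5, -4) → (-5, -4)
T5 rotate counter-clockwise with cos θ = 5/13, sin θ = -12/13: (-5, -4) → (-73/13, 40/13)

T(p) = (-73/13, 40/13)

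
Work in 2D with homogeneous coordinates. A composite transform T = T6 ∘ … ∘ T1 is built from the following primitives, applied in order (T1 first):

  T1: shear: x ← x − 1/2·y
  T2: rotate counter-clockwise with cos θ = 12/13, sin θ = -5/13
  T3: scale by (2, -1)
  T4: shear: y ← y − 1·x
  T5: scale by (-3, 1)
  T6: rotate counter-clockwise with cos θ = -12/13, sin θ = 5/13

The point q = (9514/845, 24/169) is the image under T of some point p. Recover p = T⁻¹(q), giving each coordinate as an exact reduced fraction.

T1 = [1 -1/2 0; 0 1 0; 0 0 1]
T2·T1 = [12/13 -1/13 0; -5/13 29/26 0; 0 0 1]
T3·…·T1 = [24/13 -2/13 0; 5/13 -29/26 0; 0 0 1]
T4·…·T1 = [24/13 -2/13 0; -19/13 -25/26 0; 0 0 1]
T5·…·T1 = [-72/13 6/13 0; -19/13 -25/26 0; 0 0 1]
T6·…·T1 = [959/169 -19/338 0; -132/169 180/169 0; 0 0 1]
det M = 6; M⁻¹ = [30/169 19/2028 0; 22/169 959/1014 0; 0 0 1]
M⁻¹ · (9514/845, 24/169)ᵀ = (2, 8/5)ᵀ

p = (2, 8/5)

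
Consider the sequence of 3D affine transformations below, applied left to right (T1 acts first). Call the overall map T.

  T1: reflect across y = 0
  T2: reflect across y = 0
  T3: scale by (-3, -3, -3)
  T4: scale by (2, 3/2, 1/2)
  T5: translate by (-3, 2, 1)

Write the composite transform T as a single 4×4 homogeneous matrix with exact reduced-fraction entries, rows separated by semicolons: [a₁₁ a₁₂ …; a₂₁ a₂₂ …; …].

T = [-6 0 0 -3; 0 -9/2 0 2; 0 0 -3/2 1; 0 0 0 1]

T1 = [1 0 0 0; 0 -1 0 0; 0 0 1 0; 0 0 0 1]
T2·T1 = [1 0 0 0; 0 1 0 0; 0 0 1 0; 0 0 0 1]
T3·…·T1 = [-3 0 0 0; 0 -3 0 0; 0 0 -3 0; 0 0 0 1]
T4·…·T1 = [-6 0 0 0; 0 -9/2 0 0; 0 0 -3/2 0; 0 0 0 1]
T5·…·T1 = [-6 0 0 -3; 0 -9/2 0 2; 0 0 -3/2 1; 0 0 0 1]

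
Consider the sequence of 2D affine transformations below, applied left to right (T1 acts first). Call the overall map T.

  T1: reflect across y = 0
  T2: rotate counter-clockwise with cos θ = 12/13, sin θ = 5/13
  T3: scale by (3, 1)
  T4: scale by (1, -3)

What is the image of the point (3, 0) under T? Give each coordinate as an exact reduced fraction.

T(p) = (108/13, -45/13)

T1 reflect across y = 0: (3, 0) → (3, 0)
T2 rotate counter-clockwise with cos θ = 12/13, sin θ = 5/13: (3, 0) → (36/13, 15/13)
T3 scale by (3, 1): (36/13, 15/13) → (108/13, 15/13)
T4 scale by (1, -3): (108/13, 15/13) → (108/13, -45/13)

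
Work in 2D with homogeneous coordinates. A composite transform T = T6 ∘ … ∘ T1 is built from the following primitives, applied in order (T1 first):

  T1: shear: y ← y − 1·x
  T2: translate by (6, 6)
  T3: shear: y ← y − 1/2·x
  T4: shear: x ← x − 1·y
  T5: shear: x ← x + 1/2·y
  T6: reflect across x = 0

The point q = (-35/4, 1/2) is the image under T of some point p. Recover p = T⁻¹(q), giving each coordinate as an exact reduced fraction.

p = (3, 2)

T1 = [1 0 0; -1 1 0; 0 0 1]
T2·T1 = [1 0 6; -1 1 6; 0 0 1]
T3·…·T1 = [1 0 6; -3/2 1 3; 0 0 1]
T4·…·T1 = [5/2 -1 3; -3/2 1 3; 0 0 1]
T5·…·T1 = [7/4 -1/2 9/2; -3/2 1 3; 0 0 1]
T6·…·T1 = [-7/4 1/2 -9/2; -3/2 1 3; 0 0 1]
det M = -1; M⁻¹ = [-1 1/2 -6; -3/2 7/4 -12; 0 0 1]
M⁻¹ · (-35/4, 1/2)ᵀ = (3, 2)ᵀ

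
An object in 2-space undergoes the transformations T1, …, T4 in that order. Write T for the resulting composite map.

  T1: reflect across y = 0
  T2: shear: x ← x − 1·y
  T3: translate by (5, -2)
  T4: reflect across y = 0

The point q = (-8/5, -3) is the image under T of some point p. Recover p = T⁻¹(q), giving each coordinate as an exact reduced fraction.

T1 = [1 0 0; 0 -1 0; 0 0 1]
T2·T1 = [1 1 0; 0 -1 0; 0 0 1]
T3·…·T1 = [1 1 5; 0 -1 -2; 0 0 1]
T4·…·T1 = [1 1 5; 0 1 2; 0 0 1]
det M = 1; M⁻¹ = [1 -1 -3; 0 1 -2; 0 0 1]
M⁻¹ · (-8/5, -3)ᵀ = (-8/5, -5)ᵀ

p = (-8/5, -5)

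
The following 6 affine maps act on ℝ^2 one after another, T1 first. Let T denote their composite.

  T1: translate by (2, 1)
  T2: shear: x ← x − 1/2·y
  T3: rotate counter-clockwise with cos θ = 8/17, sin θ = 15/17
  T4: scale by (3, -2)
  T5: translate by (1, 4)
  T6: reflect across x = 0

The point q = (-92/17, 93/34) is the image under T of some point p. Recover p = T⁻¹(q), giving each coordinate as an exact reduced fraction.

T1 = [1 0 2; 0 1 1; 0 0 1]
T2·T1 = [1 -1/2 3/2; 0 1 1; 0 0 1]
T3·…·T1 = [8/17 -19/17 -3/17; 15/17 1/34 61/34; 0 0 1]
T4·…·T1 = [24/17 -57/17 -9/17; -30/17 -1/17 -61/17; 0 0 1]
T5·…·T1 = [24/17 -57/17 8/17; -30/17 -1/17 7/17; 0 0 1]
T6·…·T1 = [-24/17 57/17 -8/17; -30/17 -1/17 7/17; 0 0 1]
det M = 6; M⁻¹ = [-1/102 -19/34 23/102; 5/17 -4/17 4/17; 0 0 1]
M⁻¹ · (-92/17, 93/34)ᵀ = (-5/4, -2)ᵀ

p = (-5/4, -2)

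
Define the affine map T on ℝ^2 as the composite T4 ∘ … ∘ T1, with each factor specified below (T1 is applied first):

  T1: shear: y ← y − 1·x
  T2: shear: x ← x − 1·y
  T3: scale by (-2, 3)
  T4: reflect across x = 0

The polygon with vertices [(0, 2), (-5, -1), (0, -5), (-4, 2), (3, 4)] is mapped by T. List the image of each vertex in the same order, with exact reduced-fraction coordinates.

T1 shear: y ← y − 1·x: (0, 2) → (0, 2); (-5, -1) → (-5, 4); (0, -5) → (0, -5); (-4, 2) → (-4, 6); (3, 4) → (3, 1)
T2 shear: x ← x − 1·y: (0, 2) → (-2, 2); (-5, 4) → (-9, 4); (0, -5) → (5, -5); (-4, 6) → (-10, 6); (3, 1) → (2, 1)
T3 scale by (-2, 3): (-2, 2) → (4, 6); (-9, 4) → (18, 12); (5, -5) → (-10, -15); (-10, 6) → (20, 18); (2, 1) → (-4, 3)
T4 reflect across x = 0: (4, 6) → (-4, 6); (18, 12) → (-18, 12); (-10, -15) → (10, -15); (20, 18) → (-20, 18); (-4, 3) → (4, 3)

image vertices: (-4, 6), (-18, 12), (10, -15), (-20, 18), (4, 3)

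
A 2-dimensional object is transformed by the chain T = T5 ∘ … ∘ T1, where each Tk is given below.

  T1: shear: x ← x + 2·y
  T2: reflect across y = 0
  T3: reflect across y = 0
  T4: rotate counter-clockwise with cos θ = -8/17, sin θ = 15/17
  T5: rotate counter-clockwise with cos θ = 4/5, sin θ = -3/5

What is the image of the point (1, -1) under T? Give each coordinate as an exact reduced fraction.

T(p) = (71/85, -97/85)

T1 shear: x ← x + 2·y: (1, -1) → (-1, -1)
T2 reflect across y = 0: (-1, -1) → (-1, 1)
T3 reflect across y = 0: (-1, 1) → (-1, -1)
T4 rotate counter-clockwise with cos θ = -8/17, sin θ = 15/17: (-1, -1) → (23/17, -7/17)
T5 rotate counter-clockwise with cos θ = 4/5, sin θ = -3/5: (23/17, -7/17) → (71/85, -97/85)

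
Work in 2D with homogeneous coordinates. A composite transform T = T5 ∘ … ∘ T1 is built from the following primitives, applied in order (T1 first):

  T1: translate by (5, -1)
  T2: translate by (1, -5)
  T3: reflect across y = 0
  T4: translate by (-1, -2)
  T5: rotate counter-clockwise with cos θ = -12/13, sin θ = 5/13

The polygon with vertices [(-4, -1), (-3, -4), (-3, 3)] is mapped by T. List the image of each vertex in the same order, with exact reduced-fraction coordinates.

image vertices: (-37/13, -55/13), (-64/13, -86/13), (-29/13, -2/13)

T1 translate by (5, -1): (-4, -1) → (1, -2); (-3, -4) → (2, -5); (-3, 3) → (2, 2)
T2 translate by (1, -5): (1, -2) → (2, -7); (2, -5) → (3, -10); (2, 2) → (3, -3)
T3 reflect across y = 0: (2, -7) → (2, 7); (3, -10) → (3, 10); (3, -3) → (3, 3)
T4 translate by (-1, -2): (2, 7) → (1, 5); (3, 10) → (2, 8); (3, 3) → (2, 1)
T5 rotate counter-clockwise with cos θ = -12/13, sin θ = 5/13: (1, 5) → (-37/13, -55/13); (2, 8) → (-64/13, -86/13); (2, 1) → (-29/13, -2/13)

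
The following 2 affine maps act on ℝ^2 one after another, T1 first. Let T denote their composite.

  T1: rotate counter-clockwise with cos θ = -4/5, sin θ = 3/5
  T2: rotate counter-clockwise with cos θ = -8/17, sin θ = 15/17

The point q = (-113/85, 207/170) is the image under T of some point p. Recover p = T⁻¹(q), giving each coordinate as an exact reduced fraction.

p = (-1, -3/2)

T1 = [-4/5 -3/5 0; 3/5 -4/5 0; 0 0 1]
T2·T1 = [-13/85 84/85 0; -84/85 -13/85 0; 0 0 1]
det M = 1; M⁻¹ = [-13/85 -84/85 0; 84/85 -13/85 0; 0 0 1]
M⁻¹ · (-113/85, 207/170)ᵀ = (-1, -3/2)ᵀ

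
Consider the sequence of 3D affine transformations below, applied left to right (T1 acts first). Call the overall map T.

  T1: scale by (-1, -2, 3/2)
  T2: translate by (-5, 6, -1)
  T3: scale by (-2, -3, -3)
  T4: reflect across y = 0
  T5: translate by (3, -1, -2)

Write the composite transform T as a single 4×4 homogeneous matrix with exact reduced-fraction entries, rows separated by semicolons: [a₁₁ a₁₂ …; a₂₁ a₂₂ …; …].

T1 = [-1 0 0 0; 0 -2 0 0; 0 0 3/2 0; 0 0 0 1]
T2·T1 = [-1 0 0 -5; 0 -2 0 6; 0 0 3/2 -1; 0 0 0 1]
T3·…·T1 = [2 0 0 10; 0 6 0 -18; 0 0 -9/2 3; 0 0 0 1]
T4·…·T1 = [2 0 0 10; 0 -6 0 18; 0 0 -9/2 3; 0 0 0 1]
T5·…·T1 = [2 0 0 13; 0 -6 0 17; 0 0 -9/2 1; 0 0 0 1]

T = [2 0 0 13; 0 -6 0 17; 0 0 -9/2 1; 0 0 0 1]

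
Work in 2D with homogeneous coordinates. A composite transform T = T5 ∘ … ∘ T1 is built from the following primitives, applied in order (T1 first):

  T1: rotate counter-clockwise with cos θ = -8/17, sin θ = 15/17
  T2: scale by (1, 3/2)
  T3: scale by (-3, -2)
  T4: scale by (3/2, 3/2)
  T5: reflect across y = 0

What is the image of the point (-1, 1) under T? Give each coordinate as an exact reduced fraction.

T1 rotate counter-clockwise with cos θ = -8/17, sin θ = 15/17: (-1, 1) → (-7/17, -23/17)
T2 scale by (1, 3/2): (-7/17, -23/17) → (-7/17, -69/34)
T3 scale by (-3, -2): (-7/17, -69/34) → (21/17, 69/17)
T4 scale by (3/2, 3/2): (21/17, 69/17) → (63/34, 207/34)
T5 reflect across y = 0: (63/34, 207/34) → (63/34, -207/34)

T(p) = (63/34, -207/34)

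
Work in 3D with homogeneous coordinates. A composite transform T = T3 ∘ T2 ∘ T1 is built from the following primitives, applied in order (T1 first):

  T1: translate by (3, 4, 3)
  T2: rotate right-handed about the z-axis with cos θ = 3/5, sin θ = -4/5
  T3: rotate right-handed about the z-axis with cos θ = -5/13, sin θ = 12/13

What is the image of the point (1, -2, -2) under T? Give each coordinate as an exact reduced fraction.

T1 translate by (3, 4, 3): (1, -2, -2) → (4, 2, 1)
T2 rotate right-handed about the z-axis with cos θ = 3/5, sin θ = -4/5: (4, 2, 1) → (4, -2, 1)
T3 rotate right-handed about the z-axis with cos θ = -5/13, sin θ = 12/13: (4, -2, 1) → (4/13, 58/13, 1)

T(p) = (4/13, 58/13, 1)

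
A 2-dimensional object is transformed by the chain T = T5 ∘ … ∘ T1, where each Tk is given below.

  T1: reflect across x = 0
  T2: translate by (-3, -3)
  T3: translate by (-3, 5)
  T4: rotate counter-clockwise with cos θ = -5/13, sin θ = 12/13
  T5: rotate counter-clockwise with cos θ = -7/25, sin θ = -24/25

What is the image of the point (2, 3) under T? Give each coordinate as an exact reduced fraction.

T1 reflect across x = 0: (2, 3) → (-2, 3)
T2 translate by (-3, -3): (-2, 3) → (-5, 0)
T3 translate by (-3, 5): (-5, 0) → (-8, 5)
T4 rotate counter-clockwise with cos θ = -5/13, sin θ = 12/13: (-8, 5) → (-20/13, -121/13)
T5 rotate counter-clockwise with cos θ = -7/25, sin θ = -24/25: (-20/13, -121/13) → (-2764/325, 1327/325)

T(p) = (-2764/325, 1327/325)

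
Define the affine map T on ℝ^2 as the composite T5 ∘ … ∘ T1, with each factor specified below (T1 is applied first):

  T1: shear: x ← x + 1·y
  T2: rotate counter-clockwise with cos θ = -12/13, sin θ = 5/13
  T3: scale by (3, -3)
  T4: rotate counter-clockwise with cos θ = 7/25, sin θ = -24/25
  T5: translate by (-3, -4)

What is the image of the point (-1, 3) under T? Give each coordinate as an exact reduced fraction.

T1 shear: x ← x + 1·y: (-1, 3) → (2, 3)
T2 rotate counter-clockwise with cos θ = -12/13, sin θ = 5/13: (2, 3) → (-3, -2)
T3 scale by (3, -3): (-3, -2) → (-9, 6)
T4 rotate counter-clockwise with cos θ = 7/25, sin θ = -24/25: (-9, 6) → (81/25, 258/25)
T5 translate by (-3, -4): (81/25, 258/25) → (6/25, 158/25)

T(p) = (6/25, 158/25)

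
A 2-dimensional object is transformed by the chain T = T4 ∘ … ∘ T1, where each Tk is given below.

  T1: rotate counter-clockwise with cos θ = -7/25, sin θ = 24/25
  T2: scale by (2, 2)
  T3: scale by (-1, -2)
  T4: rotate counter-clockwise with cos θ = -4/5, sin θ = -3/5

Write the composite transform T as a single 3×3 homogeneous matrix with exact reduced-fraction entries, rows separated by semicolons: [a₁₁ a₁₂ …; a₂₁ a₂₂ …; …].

T1 = [-7/25 -24/25 0; 24/25 -7/25 0; 0 0 1]
T2·T1 = [-14/25 -48/25 0; 48/25 -14/25 0; 0 0 1]
T3·…·T1 = [14/25 48/25 0; -96/25 28/25 0; 0 0 1]
T4·…·T1 = [-344/125 -108/125 0; 342/125 -256/125 0; 0 0 1]

T = [-344/125 -108/125 0; 342/125 -256/125 0; 0 0 1]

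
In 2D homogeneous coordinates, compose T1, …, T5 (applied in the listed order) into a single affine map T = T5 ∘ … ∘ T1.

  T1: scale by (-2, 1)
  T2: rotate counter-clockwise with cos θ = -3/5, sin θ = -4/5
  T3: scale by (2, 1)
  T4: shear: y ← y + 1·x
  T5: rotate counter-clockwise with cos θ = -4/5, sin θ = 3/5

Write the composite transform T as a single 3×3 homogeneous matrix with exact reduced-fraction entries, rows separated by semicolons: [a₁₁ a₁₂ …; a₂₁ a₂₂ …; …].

T1 = [-2 0 0; 0 1 0; 0 0 1]
T2·T1 = [6/5 4/5 0; 8/5 -3/5 0; 0 0 1]
T3·…·T1 = [12/5 8/5 0; 8/5 -3/5 0; 0 0 1]
T4·…·T1 = [12/5 8/5 0; 4 1 0; 0 0 1]
T5·…·T1 = [-108/25 -47/25 0; -44/25 4/25 0; 0 0 1]

T = [-108/25 -47/25 0; -44/25 4/25 0; 0 0 1]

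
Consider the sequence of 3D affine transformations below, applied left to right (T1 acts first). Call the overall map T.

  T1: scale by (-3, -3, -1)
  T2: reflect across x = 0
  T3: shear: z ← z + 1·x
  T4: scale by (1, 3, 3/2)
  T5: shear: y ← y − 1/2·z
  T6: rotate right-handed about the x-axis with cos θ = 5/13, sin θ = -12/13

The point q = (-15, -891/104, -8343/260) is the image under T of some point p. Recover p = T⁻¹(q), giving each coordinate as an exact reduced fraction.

T1 = [-3 0 0 0; 0 -3 0 0; 0 0 -1 0; 0 0 0 1]
T2·T1 = [3 0 0 0; 0 -3 0 0; 0 0 -1 0; 0 0 0 1]
T3·…·T1 = [3 0 0 0; 0 -3 0 0; 3 0 -1 0; 0 0 0 1]
T4·…·T1 = [3 0 0 0; 0 -9 0 0; 9/2 0 -3/2 0; 0 0 0 1]
T5·…·T1 = [3 0 0 0; -9/4 -9 3/4 0; 9/2 0 -3/2 0; 0 0 0 1]
T6·…·T1 = [3 0 0 0; 171/52 -45/13 -57/52 0; 99/26 108/13 -33/26 0; 0 0 0 1]
det M = 81/2; M⁻¹ = [1/3 0 0 0; 0 -11/117 19/234 0; 1 -8/13 -10/39 0; 0 0 0 1]
M⁻¹ · (-15, -891/104, -8343/260)ᵀ = (-5, -9/5, -3/2)ᵀ

p = (-5, -9/5, -3/2)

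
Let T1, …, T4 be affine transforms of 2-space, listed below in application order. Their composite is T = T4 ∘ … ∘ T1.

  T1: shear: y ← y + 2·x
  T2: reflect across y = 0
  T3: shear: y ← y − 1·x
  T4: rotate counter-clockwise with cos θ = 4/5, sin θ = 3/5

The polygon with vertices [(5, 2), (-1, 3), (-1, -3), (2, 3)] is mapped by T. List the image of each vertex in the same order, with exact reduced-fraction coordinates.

image vertices: (71/5, -53/5), (-4/5, -3/5), (-22/5, 21/5), (7, -6)

T1 shear: y ← y + 2·x: (5, 2) → (5, 12); (-1, 3) → (-1, 1); (-1, -3) → (-1, -5); (2, 3) → (2, 7)
T2 reflect across y = 0: (5, 12) → (5, -12); (-1, 1) → (-1, -1); (-1, -5) → (-1, 5); (2, 7) → (2, -7)
T3 shear: y ← y − 1·x: (5, -12) → (5, -17); (-1, -1) → (-1, 0); (-1, 5) → (-1, 6); (2, -7) → (2, -9)
T4 rotate counter-clockwise with cos θ = 4/5, sin θ = 3/5: (5, -17) → (71/5, -53/5); (-1, 0) → (-4/5, -3/5); (-1, 6) → (-22/5, 21/5); (2, -9) → (7, -6)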